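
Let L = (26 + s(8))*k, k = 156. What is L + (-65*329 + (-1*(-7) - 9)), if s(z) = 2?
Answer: -17019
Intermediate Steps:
L = 4368 (L = (26 + 2)*156 = 28*156 = 4368)
L + (-65*329 + (-1*(-7) - 9)) = 4368 + (-65*329 + (-1*(-7) - 9)) = 4368 + (-21385 + (7 - 9)) = 4368 + (-21385 - 2) = 4368 - 21387 = -17019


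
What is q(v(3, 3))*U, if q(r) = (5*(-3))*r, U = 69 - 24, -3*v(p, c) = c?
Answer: 675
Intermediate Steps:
v(p, c) = -c/3
U = 45
q(r) = -15*r
q(v(3, 3))*U = -(-5)*3*45 = -15*(-1)*45 = 15*45 = 675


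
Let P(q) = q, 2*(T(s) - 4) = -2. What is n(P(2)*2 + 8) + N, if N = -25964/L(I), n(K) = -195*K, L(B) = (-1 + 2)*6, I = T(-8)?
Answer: -20002/3 ≈ -6667.3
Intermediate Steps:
T(s) = 3 (T(s) = 4 + (1/2)*(-2) = 4 - 1 = 3)
I = 3
L(B) = 6 (L(B) = 1*6 = 6)
N = -12982/3 (N = -25964/6 = -25964*1/6 = -12982/3 ≈ -4327.3)
n(P(2)*2 + 8) + N = -195*(2*2 + 8) - 12982/3 = -195*(4 + 8) - 12982/3 = -195*12 - 12982/3 = -2340 - 12982/3 = -20002/3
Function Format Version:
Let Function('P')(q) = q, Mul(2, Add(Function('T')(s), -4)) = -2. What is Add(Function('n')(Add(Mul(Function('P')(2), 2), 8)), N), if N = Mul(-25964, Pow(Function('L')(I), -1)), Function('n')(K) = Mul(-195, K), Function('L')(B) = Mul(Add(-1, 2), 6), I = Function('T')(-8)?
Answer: Rational(-20002, 3) ≈ -6667.3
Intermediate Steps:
Function('T')(s) = 3 (Function('T')(s) = Add(4, Mul(Rational(1, 2), -2)) = Add(4, -1) = 3)
I = 3
Function('L')(B) = 6 (Function('L')(B) = Mul(1, 6) = 6)
N = Rational(-12982, 3) (N = Mul(-25964, Pow(6, -1)) = Mul(-25964, Rational(1, 6)) = Rational(-12982, 3) ≈ -4327.3)
Add(Function('n')(Add(Mul(Function('P')(2), 2), 8)), N) = Add(Mul(-195, Add(Mul(2, 2), 8)), Rational(-12982, 3)) = Add(Mul(-195, Add(4, 8)), Rational(-12982, 3)) = Add(Mul(-195, 12), Rational(-12982, 3)) = Add(-2340, Rational(-12982, 3)) = Rational(-20002, 3)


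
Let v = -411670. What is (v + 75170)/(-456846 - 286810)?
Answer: 84125/185914 ≈ 0.45249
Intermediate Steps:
(v + 75170)/(-456846 - 286810) = (-411670 + 75170)/(-456846 - 286810) = -336500/(-743656) = -336500*(-1/743656) = 84125/185914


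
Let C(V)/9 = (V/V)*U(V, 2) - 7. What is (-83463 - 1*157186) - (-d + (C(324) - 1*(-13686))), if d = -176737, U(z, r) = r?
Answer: -431027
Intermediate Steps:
C(V) = -45 (C(V) = 9*((V/V)*2 - 7) = 9*(1*2 - 7) = 9*(2 - 7) = 9*(-5) = -45)
(-83463 - 1*157186) - (-d + (C(324) - 1*(-13686))) = (-83463 - 1*157186) - (-1*(-176737) + (-45 - 1*(-13686))) = (-83463 - 157186) - (176737 + (-45 + 13686)) = -240649 - (176737 + 13641) = -240649 - 1*190378 = -240649 - 190378 = -431027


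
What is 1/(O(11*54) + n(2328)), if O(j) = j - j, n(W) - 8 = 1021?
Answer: 1/1029 ≈ 0.00097182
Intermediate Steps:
n(W) = 1029 (n(W) = 8 + 1021 = 1029)
O(j) = 0
1/(O(11*54) + n(2328)) = 1/(0 + 1029) = 1/1029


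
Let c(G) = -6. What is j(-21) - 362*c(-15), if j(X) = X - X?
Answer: 2172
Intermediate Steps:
j(X) = 0
j(-21) - 362*c(-15) = 0 - 362*(-6) = 0 + 2172 = 2172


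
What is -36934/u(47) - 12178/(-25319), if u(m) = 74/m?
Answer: -21975150145/936803 ≈ -23458.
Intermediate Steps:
-36934/u(47) - 12178/(-25319) = -36934/(74/47) - 12178/(-25319) = -36934/(74*(1/47)) - 12178*(-1/25319) = -36934/74/47 + 12178/25319 = -36934*47/74 + 12178/25319 = -867949/37 + 12178/25319 = -21975150145/936803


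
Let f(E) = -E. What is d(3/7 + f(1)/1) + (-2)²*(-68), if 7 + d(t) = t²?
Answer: -13655/49 ≈ -278.67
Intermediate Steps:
d(t) = -7 + t²
d(3/7 + f(1)/1) + (-2)²*(-68) = (-7 + (3/7 - 1*1/1)²) + (-2)²*(-68) = (-7 + (3*(⅐) - 1*1)²) + 4*(-68) = (-7 + (3/7 - 1)²) - 272 = (-7 + (-4/7)²) - 272 = (-7 + 16/49) - 272 = -327/49 - 272 = -13655/49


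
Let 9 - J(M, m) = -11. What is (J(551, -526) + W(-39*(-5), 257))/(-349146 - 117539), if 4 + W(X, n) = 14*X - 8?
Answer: -2738/466685 ≈ -0.0058669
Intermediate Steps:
J(M, m) = 20 (J(M, m) = 9 - 1*(-11) = 9 + 11 = 20)
W(X, n) = -12 + 14*X (W(X, n) = -4 + (14*X - 8) = -4 + (-8 + 14*X) = -12 + 14*X)
(J(551, -526) + W(-39*(-5), 257))/(-349146 - 117539) = (20 + (-12 + 14*(-39*(-5))))/(-349146 - 117539) = (20 + (-12 + 14*195))/(-466685) = (20 + (-12 + 2730))*(-1/466685) = (20 + 2718)*(-1/466685) = 2738*(-1/466685) = -2738/466685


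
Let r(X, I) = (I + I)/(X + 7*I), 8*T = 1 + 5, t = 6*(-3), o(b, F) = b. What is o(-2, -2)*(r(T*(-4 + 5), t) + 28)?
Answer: -9448/167 ≈ -56.575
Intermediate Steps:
t = -18
T = 3/4 (T = (1 + 5)/8 = (1/8)*6 = 3/4 ≈ 0.75000)
r(X, I) = 2*I/(X + 7*I) (r(X, I) = (2*I)/(X + 7*I) = 2*I/(X + 7*I))
o(-2, -2)*(r(T*(-4 + 5), t) + 28) = -2*(2*(-18)/(3*(-4 + 5)/4 + 7*(-18)) + 28) = -2*(2*(-18)/((3/4)*1 - 126) + 28) = -2*(2*(-18)/(3/4 - 126) + 28) = -2*(2*(-18)/(-501/4) + 28) = -2*(2*(-18)*(-4/501) + 28) = -2*(48/167 + 28) = -2*4724/167 = -9448/167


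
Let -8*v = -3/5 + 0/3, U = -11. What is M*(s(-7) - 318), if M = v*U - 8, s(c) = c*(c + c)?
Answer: 3883/2 ≈ 1941.5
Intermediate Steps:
v = 3/40 (v = -(-3/5 + 0/3)/8 = -(-3*⅕ + 0*(⅓))/8 = -(-⅗ + 0)/8 = -⅛*(-⅗) = 3/40 ≈ 0.075000)
s(c) = 2*c² (s(c) = c*(2*c) = 2*c²)
M = -353/40 (M = (3/40)*(-11) - 8 = -33/40 - 8 = -353/40 ≈ -8.8250)
M*(s(-7) - 318) = -353*(2*(-7)² - 318)/40 = -353*(2*49 - 318)/40 = -353*(98 - 318)/40 = -353/40*(-220) = 3883/2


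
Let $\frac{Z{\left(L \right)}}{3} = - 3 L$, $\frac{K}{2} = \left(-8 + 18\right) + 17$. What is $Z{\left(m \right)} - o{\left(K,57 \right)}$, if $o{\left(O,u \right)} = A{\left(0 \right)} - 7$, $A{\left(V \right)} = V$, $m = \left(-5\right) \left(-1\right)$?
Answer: $-38$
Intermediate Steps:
$m = 5$
$K = 54$ ($K = 2 \left(\left(-8 + 18\right) + 17\right) = 2 \left(10 + 17\right) = 2 \cdot 27 = 54$)
$o{\left(O,u \right)} = -7$ ($o{\left(O,u \right)} = 0 - 7 = -7$)
$Z{\left(L \right)} = - 9 L$ ($Z{\left(L \right)} = 3 \left(- 3 L\right) = - 9 L$)
$Z{\left(m \right)} - o{\left(K,57 \right)} = \left(-9\right) 5 - -7 = -45 + 7 = -38$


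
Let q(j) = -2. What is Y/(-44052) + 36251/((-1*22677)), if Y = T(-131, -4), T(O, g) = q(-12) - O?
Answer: -533284795/332989068 ≈ -1.6015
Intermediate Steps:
T(O, g) = -2 - O
Y = 129 (Y = -2 - 1*(-131) = -2 + 131 = 129)
Y/(-44052) + 36251/((-1*22677)) = 129/(-44052) + 36251/((-1*22677)) = 129*(-1/44052) + 36251/(-22677) = -43/14684 + 36251*(-1/22677) = -43/14684 - 36251/22677 = -533284795/332989068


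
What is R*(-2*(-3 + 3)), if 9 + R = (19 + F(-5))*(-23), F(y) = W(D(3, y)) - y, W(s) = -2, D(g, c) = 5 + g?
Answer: 0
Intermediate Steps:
F(y) = -2 - y
R = -515 (R = -9 + (19 + (-2 - 1*(-5)))*(-23) = -9 + (19 + (-2 + 5))*(-23) = -9 + (19 + 3)*(-23) = -9 + 22*(-23) = -9 - 506 = -515)
R*(-2*(-3 + 3)) = -(-1030)*(-3 + 3) = -(-1030)*0 = -515*0 = 0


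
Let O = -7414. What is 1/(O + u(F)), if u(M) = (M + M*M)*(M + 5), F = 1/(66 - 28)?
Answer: -54872/406813559 ≈ -0.00013488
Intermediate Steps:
F = 1/38 ≈ 0.026316
u(M) = (5 + M)*(M + M²) (u(M) = (M + M²)*(5 + M) = (5 + M)*(M + M²))
1/(O + u(F)) = 1/(-7414 + (5 + (1/38)² + 6*(1/38))/38) = 1/(-7414 + (5 + 1/1444 + 3/19)/38) = 1/(-7414 + (1/38)*(7449/1444)) = 1/(-7414 + 7449/54872) = 1/(-406813559/54872) = -54872/406813559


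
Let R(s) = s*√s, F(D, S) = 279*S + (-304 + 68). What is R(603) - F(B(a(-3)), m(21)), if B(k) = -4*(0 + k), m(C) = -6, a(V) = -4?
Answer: 1910 + 1809*√67 ≈ 16717.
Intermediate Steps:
B(k) = -4*k
F(D, S) = -236 + 279*S (F(D, S) = 279*S - 236 = -236 + 279*S)
R(s) = s^(3/2)
R(603) - F(B(a(-3)), m(21)) = 603^(3/2) - (-236 + 279*(-6)) = 1809*√67 - (-236 - 1674) = 1809*√67 - 1*(-1910) = 1809*√67 + 1910 = 1910 + 1809*√67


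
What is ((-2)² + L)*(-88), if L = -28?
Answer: 2112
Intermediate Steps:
((-2)² + L)*(-88) = ((-2)² - 28)*(-88) = (4 - 28)*(-88) = -24*(-88) = 2112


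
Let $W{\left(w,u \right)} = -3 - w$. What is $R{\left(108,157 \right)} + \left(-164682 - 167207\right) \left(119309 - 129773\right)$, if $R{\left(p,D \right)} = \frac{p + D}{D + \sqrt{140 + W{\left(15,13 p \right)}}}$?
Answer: $\frac{85179487128997}{24527} - \frac{265 \sqrt{122}}{24527} \approx 3.4729 \cdot 10^{9}$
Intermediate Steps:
$R{\left(p,D \right)} = \frac{D + p}{D + \sqrt{122}}$ ($R{\left(p,D \right)} = \frac{p + D}{D + \sqrt{140 - 18}} = \frac{D + p}{D + \sqrt{140 - 18}} = \frac{D + p}{D + \sqrt{122}}$)
$R{\left(108,157 \right)} + \left(-164682 - 167207\right) \left(119309 - 129773\right) = \frac{157 + 108}{157 + \sqrt{122}} + \left(-164682 - 167207\right) \left(119309 - 129773\right) = \frac{1}{157 + \sqrt{122}} \cdot 265 - -3472886496 = \frac{265}{157 + \sqrt{122}} + 3472886496 = 3472886496 + \frac{265}{157 + \sqrt{122}}$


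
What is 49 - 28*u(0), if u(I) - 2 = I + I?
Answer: -7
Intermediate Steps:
u(I) = 2 + 2*I (u(I) = 2 + (I + I) = 2 + 2*I)
49 - 28*u(0) = 49 - 28*(2 + 2*0) = 49 - 28*(2 + 0) = 49 - 28*2 = 49 - 56 = -7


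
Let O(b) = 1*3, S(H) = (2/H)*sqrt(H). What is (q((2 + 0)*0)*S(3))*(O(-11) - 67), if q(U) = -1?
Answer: 128*sqrt(3)/3 ≈ 73.901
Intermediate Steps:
S(H) = 2/sqrt(H)
O(b) = 3
(q((2 + 0)*0)*S(3))*(O(-11) - 67) = (-2/sqrt(3))*(3 - 67) = -2*sqrt(3)/3*(-64) = 128*sqrt(3)/3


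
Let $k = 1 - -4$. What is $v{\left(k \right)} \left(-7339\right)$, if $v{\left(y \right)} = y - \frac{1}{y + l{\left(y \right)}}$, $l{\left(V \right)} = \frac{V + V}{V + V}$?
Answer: $- \frac{212831}{6} \approx -35472.0$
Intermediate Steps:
$l{\left(V \right)} = 1$ ($l{\left(V \right)} = \frac{2 V}{2 V} = 2 V \frac{1}{2 V} = 1$)
$k = 5$ ($k = 1 + 4 = 5$)
$v{\left(y \right)} = y - \frac{1}{1 + y}$ ($v{\left(y \right)} = y - \frac{1}{y + 1} = y - \frac{1}{1 + y}$)
$v{\left(k \right)} \left(-7339\right) = \frac{-1 + 5 + 5^{2}}{1 + 5} \left(-7339\right) = \frac{-1 + 5 + 25}{6} \left(-7339\right) = \frac{1}{6} \cdot 29 \left(-7339\right) = \frac{29}{6} \left(-7339\right) = - \frac{212831}{6}$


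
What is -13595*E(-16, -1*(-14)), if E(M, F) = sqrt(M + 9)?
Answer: -13595*I*sqrt(7) ≈ -35969.0*I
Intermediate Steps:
E(M, F) = sqrt(9 + M)
-13595*E(-16, -1*(-14)) = -13595*sqrt(9 - 16) = -13595*I*sqrt(7)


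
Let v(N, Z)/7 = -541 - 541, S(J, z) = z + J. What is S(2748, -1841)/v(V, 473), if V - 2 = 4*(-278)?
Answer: -907/7574 ≈ -0.11975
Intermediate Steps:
V = -1110 (V = 2 + 4*(-278) = 2 - 1112 = -1110)
S(J, z) = J + z
v(N, Z) = -7574 (v(N, Z) = 7*(-541 - 541) = 7*(-1082) = -7574)
S(2748, -1841)/v(V, 473) = (2748 - 1841)/(-7574) = 907*(-1/7574) = -907/7574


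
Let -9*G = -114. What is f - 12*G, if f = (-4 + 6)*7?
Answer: -138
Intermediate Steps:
G = 38/3 (G = -1/9*(-114) = 38/3 ≈ 12.667)
f = 14 (f = 2*7 = 14)
f - 12*G = 14 - 12*38/3 = 14 - 152 = -138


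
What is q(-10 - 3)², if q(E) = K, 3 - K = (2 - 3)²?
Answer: 4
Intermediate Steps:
K = 2 (K = 3 - (2 - 3)² = 3 - 1*(-1)² = 3 - 1*1 = 3 - 1 = 2)
q(E) = 2
q(-10 - 3)² = 2² = 4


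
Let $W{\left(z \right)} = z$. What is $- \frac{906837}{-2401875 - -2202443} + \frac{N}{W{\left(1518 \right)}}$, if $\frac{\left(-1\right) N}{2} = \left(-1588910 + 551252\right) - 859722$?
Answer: $\frac{126362192481}{50456296} \approx 2504.4$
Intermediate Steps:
$N = 3794760$ ($N = - 2 \left(\left(-1588910 + 551252\right) - 859722\right) = - 2 \left(-1037658 - 859722\right) = \left(-2\right) \left(-1897380\right) = 3794760$)
$- \frac{906837}{-2401875 - -2202443} + \frac{N}{W{\left(1518 \right)}} = - \frac{906837}{-2401875 - -2202443} + \frac{3794760}{1518} = - \frac{906837}{-2401875 + 2202443} + 3794760 \cdot \frac{1}{1518} = - \frac{906837}{-199432} + \frac{632460}{253} = \left(-906837\right) \left(- \frac{1}{199432}\right) + \frac{632460}{253} = \frac{906837}{199432} + \frac{632460}{253} = \frac{126362192481}{50456296}$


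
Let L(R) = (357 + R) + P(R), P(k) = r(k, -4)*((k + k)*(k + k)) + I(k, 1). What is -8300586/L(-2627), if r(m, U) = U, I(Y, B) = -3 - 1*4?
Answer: 8300586/110420341 ≈ 0.075173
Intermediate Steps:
I(Y, B) = -7 (I(Y, B) = -3 - 4 = -7)
P(k) = -7 - 16*k² (P(k) = -4*(k + k)*(k + k) - 7 = -4*2*k*2*k - 7 = -16*k² - 7 = -7 - 16*k²)
L(R) = 350 + R - 16*R² (L(R) = (357 + R) + (-7 - 16*R²) = 350 + R - 16*R²)
-8300586/L(-2627) = -8300586/(350 - 2627 - 16*(-2627)²) = -8300586/(350 - 2627 - 16*6901129) = -8300586/(350 - 2627 - 110418064) = -8300586/(-110420341) = -8300586*(-1/110420341) = 8300586/110420341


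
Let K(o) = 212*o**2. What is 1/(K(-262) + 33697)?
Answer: 1/14586225 ≈ 6.8558e-8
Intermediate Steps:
1/(K(-262) + 33697) = 1/(212*(-262)**2 + 33697) = 1/(212*68644 + 33697) = 1/(14552528 + 33697) = 1/14586225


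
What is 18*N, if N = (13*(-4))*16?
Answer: -14976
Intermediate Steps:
N = -832 (N = -52*16 = -832)
18*N = 18*(-832) = -14976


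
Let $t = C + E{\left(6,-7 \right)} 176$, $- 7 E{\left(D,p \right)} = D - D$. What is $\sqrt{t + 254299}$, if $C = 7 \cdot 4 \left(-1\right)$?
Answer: $\sqrt{254271} \approx 504.25$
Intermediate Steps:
$E{\left(D,p \right)} = 0$ ($E{\left(D,p \right)} = - \frac{D - D}{7} = \left(- \frac{1}{7}\right) 0 = 0$)
$C = -28$ ($C = 28 \left(-1\right) = -28$)
$t = -28$ ($t = -28 + 0 \cdot 176 = -28 + 0 = -28$)
$\sqrt{t + 254299} = \sqrt{-28 + 254299} = \sqrt{254271}$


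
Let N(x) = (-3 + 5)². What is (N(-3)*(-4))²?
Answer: 256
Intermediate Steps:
N(x) = 4 (N(x) = 2² = 4)
(N(-3)*(-4))² = (4*(-4))² = (-16)² = 256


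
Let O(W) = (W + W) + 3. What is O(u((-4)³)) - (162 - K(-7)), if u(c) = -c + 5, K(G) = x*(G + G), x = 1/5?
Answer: -119/5 ≈ -23.800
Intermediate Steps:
x = ⅕ ≈ 0.20000
K(G) = 2*G/5 (K(G) = (G + G)/5 = (2*G)/5 = 2*G/5)
u(c) = 5 - c
O(W) = 3 + 2*W (O(W) = 2*W + 3 = 3 + 2*W)
O(u((-4)³)) - (162 - K(-7)) = (3 + 2*(5 - 1*(-4)³)) - (162 - 2*(-7)/5) = (3 + 2*(5 - 1*(-64))) - (162 - 1*(-14/5)) = (3 + 2*(5 + 64)) - (162 + 14/5) = (3 + 2*69) - 1*824/5 = (3 + 138) - 824/5 = 141 - 824/5 = -119/5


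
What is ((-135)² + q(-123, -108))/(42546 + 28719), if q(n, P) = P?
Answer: 6039/23755 ≈ 0.25422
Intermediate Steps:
((-135)² + q(-123, -108))/(42546 + 28719) = ((-135)² - 108)/(42546 + 28719) = (18225 - 108)/71265 = 18117*(1/71265) = 6039/23755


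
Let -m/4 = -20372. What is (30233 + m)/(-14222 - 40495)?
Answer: -111721/54717 ≈ -2.0418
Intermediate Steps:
m = 81488 (m = -4*(-20372) = 81488)
(30233 + m)/(-14222 - 40495) = (30233 + 81488)/(-14222 - 40495) = 111721/(-54717) = 111721*(-1/54717) = -111721/54717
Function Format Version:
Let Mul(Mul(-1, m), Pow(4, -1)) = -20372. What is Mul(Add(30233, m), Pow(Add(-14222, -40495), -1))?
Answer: Rational(-111721, 54717) ≈ -2.0418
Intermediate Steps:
m = 81488 (m = Mul(-4, -20372) = 81488)
Mul(Add(30233, m), Pow(Add(-14222, -40495), -1)) = Mul(Add(30233, 81488), Pow(Add(-14222, -40495), -1)) = Mul(111721, Pow(-54717, -1)) = Mul(111721, Rational(-1, 54717)) = Rational(-111721, 54717)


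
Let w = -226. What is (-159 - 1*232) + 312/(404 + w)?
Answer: -34643/89 ≈ -389.25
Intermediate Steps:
(-159 - 1*232) + 312/(404 + w) = (-159 - 1*232) + 312/(404 - 226) = (-159 - 232) + 312/178 = -391 + (1/178)*312 = -391 + 156/89 = -34643/89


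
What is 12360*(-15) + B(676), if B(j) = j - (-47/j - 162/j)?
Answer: -124873215/676 ≈ -1.8472e+5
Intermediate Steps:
B(j) = j + 209/j (B(j) = j - (-209)/j = j + 209/j)
12360*(-15) + B(676) = 12360*(-15) + (676 + 209/676) = -185400 + (676 + 209*(1/676)) = -185400 + (676 + 209/676) = -185400 + 457185/676 = -124873215/676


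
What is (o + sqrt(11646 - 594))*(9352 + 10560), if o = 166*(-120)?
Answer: -396647040 + 119472*sqrt(307) ≈ -3.9455e+8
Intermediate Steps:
o = -19920
(o + sqrt(11646 - 594))*(9352 + 10560) = (-19920 + sqrt(11646 - 594))*(9352 + 10560) = (-19920 + sqrt(11052))*19912 = (-19920 + 6*sqrt(307))*19912 = -396647040 + 119472*sqrt(307)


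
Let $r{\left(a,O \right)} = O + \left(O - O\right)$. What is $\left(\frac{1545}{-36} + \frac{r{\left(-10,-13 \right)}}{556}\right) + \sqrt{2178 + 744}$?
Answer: $- \frac{17906}{417} + \sqrt{2922} \approx 11.115$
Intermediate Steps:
$r{\left(a,O \right)} = O$ ($r{\left(a,O \right)} = O + 0 = O$)
$\left(\frac{1545}{-36} + \frac{r{\left(-10,-13 \right)}}{556}\right) + \sqrt{2178 + 744} = \left(\frac{1545}{-36} - \frac{13}{556}\right) + \sqrt{2178 + 744} = \left(1545 \left(- \frac{1}{36}\right) - \frac{13}{556}\right) + \sqrt{2922} = \left(- \frac{515}{12} - \frac{13}{556}\right) + \sqrt{2922} = - \frac{17906}{417} + \sqrt{2922}$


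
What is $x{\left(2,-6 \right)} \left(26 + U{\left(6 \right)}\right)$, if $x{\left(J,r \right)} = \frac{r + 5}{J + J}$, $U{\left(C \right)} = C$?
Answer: $-8$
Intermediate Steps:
$x{\left(J,r \right)} = \frac{5 + r}{2 J}$
$x{\left(2,-6 \right)} \left(26 + U{\left(6 \right)}\right) = \frac{5 - 6}{2 \cdot 2} \left(26 + 6\right) = \frac{1}{2} \cdot \frac{1}{2} \left(-1\right) 32 = \left(- \frac{1}{4}\right) 32 = -8$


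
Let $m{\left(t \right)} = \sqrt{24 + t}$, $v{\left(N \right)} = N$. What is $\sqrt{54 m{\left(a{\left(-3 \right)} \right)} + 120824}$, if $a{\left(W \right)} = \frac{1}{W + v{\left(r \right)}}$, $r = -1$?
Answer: $\sqrt{120824 + 27 \sqrt{95}} \approx 347.98$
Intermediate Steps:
$a{\left(W \right)} = \frac{1}{-1 + W}$ ($a{\left(W \right)} = \frac{1}{W - 1} = \frac{1}{-1 + W}$)
$\sqrt{54 m{\left(a{\left(-3 \right)} \right)} + 120824} = \sqrt{54 \sqrt{24 + \frac{1}{-1 - 3}} + 120824} = \sqrt{54 \sqrt{24 + \frac{1}{-4}} + 120824} = \sqrt{54 \sqrt{24 - \frac{1}{4}} + 120824} = \sqrt{54 \sqrt{\frac{95}{4}} + 120824} = \sqrt{54 \frac{\sqrt{95}}{2} + 120824} = \sqrt{27 \sqrt{95} + 120824} = \sqrt{120824 + 27 \sqrt{95}}$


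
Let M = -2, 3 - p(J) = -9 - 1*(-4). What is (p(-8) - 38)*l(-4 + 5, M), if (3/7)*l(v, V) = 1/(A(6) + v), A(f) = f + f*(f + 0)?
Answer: -70/43 ≈ -1.6279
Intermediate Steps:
p(J) = 8 (p(J) = 3 - (-9 - 1*(-4)) = 3 - (-9 + 4) = 3 - 1*(-5) = 3 + 5 = 8)
A(f) = f + f² (A(f) = f + f*f = f + f²)
l(v, V) = 7/(3*(42 + v)) (l(v, V) = 7/(3*(6*(1 + 6) + v)) = 7/(3*(6*7 + v)) = 7/(3*(42 + v)))
(p(-8) - 38)*l(-4 + 5, M) = (8 - 38)*(7/(3*(42 + (-4 + 5)))) = -70/(42 + 1) = -70/43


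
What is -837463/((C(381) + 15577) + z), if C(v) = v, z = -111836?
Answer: 837463/95878 ≈ 8.7347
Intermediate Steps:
-837463/((C(381) + 15577) + z) = -837463/((381 + 15577) - 111836) = -837463/(15958 - 111836) = -837463/(-95878) = -837463*(-1/95878) = 837463/95878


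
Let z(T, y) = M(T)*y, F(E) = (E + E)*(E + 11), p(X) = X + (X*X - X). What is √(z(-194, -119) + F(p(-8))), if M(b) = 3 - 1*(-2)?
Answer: √9005 ≈ 94.895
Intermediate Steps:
M(b) = 5 (M(b) = 3 + 2 = 5)
p(X) = X² (p(X) = X + (X² - X) = X²)
F(E) = 2*E*(11 + E) (F(E) = (2*E)*(11 + E) = 2*E*(11 + E))
z(T, y) = 5*y
√(z(-194, -119) + F(p(-8))) = √(5*(-119) + 2*(-8)²*(11 + (-8)²)) = √(-595 + 2*64*(11 + 64)) = √(-595 + 2*64*75) = √(-595 + 9600) = √9005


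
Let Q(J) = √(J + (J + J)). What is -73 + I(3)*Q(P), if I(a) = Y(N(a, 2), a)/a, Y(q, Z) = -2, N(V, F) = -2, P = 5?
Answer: -73 - 2*√15/3 ≈ -75.582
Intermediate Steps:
Q(J) = √3*√J (Q(J) = √(J + 2*J) = √(3*J) = √3*√J)
I(a) = -2/a
-73 + I(3)*Q(P) = -73 + (-2/3)*(√3*√5) = -73 + (-2*⅓)*√15 = -73 - 2*√15/3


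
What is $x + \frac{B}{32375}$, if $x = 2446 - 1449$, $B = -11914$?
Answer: $\frac{124579}{125} \approx 996.63$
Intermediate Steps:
$x = 997$ ($x = 2446 - 1449 = 997$)
$x + \frac{B}{32375} = 997 - \frac{11914}{32375} = 997 - \frac{46}{125} = \frac{124579}{125}$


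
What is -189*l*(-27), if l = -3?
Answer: -15309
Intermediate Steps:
-189*l*(-27) = -189*(-3)*(-27) = -27*(-21)*(-27) = 567*(-27) = -15309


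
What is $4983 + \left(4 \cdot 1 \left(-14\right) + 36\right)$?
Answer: $4963$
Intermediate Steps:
$4983 + \left(4 \cdot 1 \left(-14\right) + 36\right) = 4983 + \left(4 \left(-14\right) + 36\right) = 4983 + \left(-56 + 36\right) = 4983 - 20 = 4963$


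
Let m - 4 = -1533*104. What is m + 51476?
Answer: -107952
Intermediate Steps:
m = -159428 (m = 4 - 1533*104 = 4 - 159432 = -159428)
m + 51476 = -159428 + 51476 = -107952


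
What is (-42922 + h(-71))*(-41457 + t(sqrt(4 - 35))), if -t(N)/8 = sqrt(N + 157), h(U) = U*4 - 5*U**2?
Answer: 2836114827 + 547288*sqrt(157 + I*sqrt(31)) ≈ 2.843e+9 + 1.2158e+5*I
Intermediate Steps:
h(U) = -5*U**2 + 4*U (h(U) = 4*U - 5*U**2 = -5*U**2 + 4*U)
t(N) = -8*sqrt(157 + N) (t(N) = -8*sqrt(N + 157) = -8*sqrt(157 + N))
(-42922 + h(-71))*(-41457 + t(sqrt(4 - 35))) = (-42922 - 71*(4 - 5*(-71)))*(-41457 - 8*sqrt(157 + sqrt(4 - 35))) = (-42922 - 71*(4 + 355))*(-41457 - 8*sqrt(157 + sqrt(-31))) = (-42922 - 71*359)*(-41457 - 8*sqrt(157 + I*sqrt(31))) = (-42922 - 25489)*(-41457 - 8*sqrt(157 + I*sqrt(31))) = -68411*(-41457 - 8*sqrt(157 + I*sqrt(31))) = 2836114827 + 547288*sqrt(157 + I*sqrt(31))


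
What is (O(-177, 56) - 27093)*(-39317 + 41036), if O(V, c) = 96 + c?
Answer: -46311579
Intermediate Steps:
(O(-177, 56) - 27093)*(-39317 + 41036) = ((96 + 56) - 27093)*(-39317 + 41036) = (152 - 27093)*1719 = -26941*1719 = -46311579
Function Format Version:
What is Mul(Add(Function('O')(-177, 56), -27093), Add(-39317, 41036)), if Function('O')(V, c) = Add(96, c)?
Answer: -46311579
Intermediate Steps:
Mul(Add(Function('O')(-177, 56), -27093), Add(-39317, 41036)) = Mul(Add(Add(96, 56), -27093), Add(-39317, 41036)) = Mul(Add(152, -27093), 1719) = Mul(-26941, 1719) = -46311579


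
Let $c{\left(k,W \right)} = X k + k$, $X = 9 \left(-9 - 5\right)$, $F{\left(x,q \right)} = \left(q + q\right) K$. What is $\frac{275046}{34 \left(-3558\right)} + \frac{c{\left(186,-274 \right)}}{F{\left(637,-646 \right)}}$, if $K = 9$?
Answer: $- \frac{157531}{574617} \approx -0.27415$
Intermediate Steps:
$F{\left(x,q \right)} = 18 q$ ($F{\left(x,q \right)} = \left(q + q\right) 9 = 2 q 9 = 18 q$)
$X = -126$ ($X = 9 \left(-14\right) = -126$)
$c{\left(k,W \right)} = - 125 k$ ($c{\left(k,W \right)} = - 126 k + k = - 125 k$)
$\frac{275046}{34 \left(-3558\right)} + \frac{c{\left(186,-274 \right)}}{F{\left(637,-646 \right)}} = \frac{275046}{34 \left(-3558\right)} + \frac{\left(-125\right) 186}{18 \left(-646\right)} = \frac{275046}{-120972} - \frac{23250}{-11628} = 275046 \left(- \frac{1}{120972}\right) - - \frac{3875}{1938} = - \frac{45841}{20162} + \frac{3875}{1938} = - \frac{157531}{574617}$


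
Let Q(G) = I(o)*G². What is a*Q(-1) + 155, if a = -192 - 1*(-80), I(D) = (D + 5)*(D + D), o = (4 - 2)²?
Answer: -7909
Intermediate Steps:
o = 4 (o = 2² = 4)
I(D) = 2*D*(5 + D) (I(D) = (5 + D)*(2*D) = 2*D*(5 + D))
a = -112 (a = -192 + 80 = -112)
Q(G) = 72*G² (Q(G) = (2*4*(5 + 4))*G² = (2*4*9)*G² = 72*G²)
a*Q(-1) + 155 = -8064*(-1)² + 155 = -8064 + 155 = -7909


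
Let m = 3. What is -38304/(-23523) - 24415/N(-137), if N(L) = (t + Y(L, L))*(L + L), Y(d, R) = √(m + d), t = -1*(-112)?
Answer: 16448544644/6809461563 - 24415*I*√134/3473772 ≈ 2.4155 - 0.081359*I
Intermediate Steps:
t = 112
Y(d, R) = √(3 + d)
N(L) = 2*L*(112 + √(3 + L)) (N(L) = (112 + √(3 + L))*(L + L) = (112 + √(3 + L))*(2*L) = 2*L*(112 + √(3 + L)))
-38304/(-23523) - 24415/N(-137) = -38304/(-23523) - 24415*(-1/(274*(112 + √(3 - 137)))) = -38304*(-1/23523) - 24415*(-1/(274*(112 + √(-134)))) = 12768/7841 - 24415*(-1/(274*(112 + I*√134))) = 12768/7841 - 24415/(-30688 - 274*I*√134)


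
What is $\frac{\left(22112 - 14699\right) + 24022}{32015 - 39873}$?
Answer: $- \frac{31435}{7858} \approx -4.0004$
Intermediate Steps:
$\frac{\left(22112 - 14699\right) + 24022}{32015 - 39873} = \frac{\left(22112 - 14699\right) + 24022}{-7858} = \left(7413 + 24022\right) \left(- \frac{1}{7858}\right) = 31435 \left(- \frac{1}{7858}\right) = - \frac{31435}{7858}$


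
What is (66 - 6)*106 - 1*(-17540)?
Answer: 23900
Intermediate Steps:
(66 - 6)*106 - 1*(-17540) = 60*106 + 17540 = 6360 + 17540 = 23900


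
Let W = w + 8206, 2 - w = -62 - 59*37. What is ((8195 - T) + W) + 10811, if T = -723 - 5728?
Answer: 35910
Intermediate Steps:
T = -6451
w = 2247 (w = 2 - (-62 - 59*37) = 2 - (-62 - 2183) = 2 - 1*(-2245) = 2 + 2245 = 2247)
W = 10453 (W = 2247 + 8206 = 10453)
((8195 - T) + W) + 10811 = ((8195 - 1*(-6451)) + 10453) + 10811 = ((8195 + 6451) + 10453) + 10811 = (14646 + 10453) + 10811 = 25099 + 10811 = 35910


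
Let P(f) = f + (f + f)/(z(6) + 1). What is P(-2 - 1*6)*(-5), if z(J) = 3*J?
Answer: 840/19 ≈ 44.211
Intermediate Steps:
P(f) = 21*f/19 (P(f) = f + (f + f)/(3*6 + 1) = f + (2*f)/(18 + 1) = f + (2*f)/19 = f + (2*f)*(1/19) = f + 2*f/19 = 21*f/19)
P(-2 - 1*6)*(-5) = (21*(-2 - 1*6)/19)*(-5) = (21*(-2 - 6)/19)*(-5) = ((21/19)*(-8))*(-5) = -168/19*(-5) = 840/19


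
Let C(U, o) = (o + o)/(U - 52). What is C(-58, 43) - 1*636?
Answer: -35023/55 ≈ -636.78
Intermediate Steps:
C(U, o) = 2*o/(-52 + U) (C(U, o) = (2*o)/(-52 + U) = 2*o/(-52 + U))
C(-58, 43) - 1*636 = 2*43/(-52 - 58) - 1*636 = 2*43/(-110) - 636 = 2*43*(-1/110) - 636 = -43/55 - 636 = -35023/55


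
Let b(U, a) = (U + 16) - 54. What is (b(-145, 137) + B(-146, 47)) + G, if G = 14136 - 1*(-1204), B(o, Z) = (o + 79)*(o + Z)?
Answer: 21790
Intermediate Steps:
B(o, Z) = (79 + o)*(Z + o)
G = 15340 (G = 14136 + 1204 = 15340)
b(U, a) = -38 + U (b(U, a) = (16 + U) - 54 = -38 + U)
(b(-145, 137) + B(-146, 47)) + G = ((-38 - 145) + ((-146)² + 79*47 + 79*(-146) + 47*(-146))) + 15340 = (-183 + (21316 + 3713 - 11534 - 6862)) + 15340 = (-183 + 6633) + 15340 = 6450 + 15340 = 21790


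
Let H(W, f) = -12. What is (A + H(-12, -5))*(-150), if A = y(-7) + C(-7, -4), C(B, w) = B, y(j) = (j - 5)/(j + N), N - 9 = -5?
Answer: 2250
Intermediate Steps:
N = 4 (N = 9 - 5 = 4)
y(j) = (-5 + j)/(4 + j) (y(j) = (j - 5)/(j + 4) = (-5 + j)/(4 + j))
A = -3 (A = (-5 - 7)/(4 - 7) - 7 = -12/(-3) - 7 = -⅓*(-12) - 7 = 4 - 7 = -3)
(A + H(-12, -5))*(-150) = (-3 - 12)*(-150) = -15*(-150) = 2250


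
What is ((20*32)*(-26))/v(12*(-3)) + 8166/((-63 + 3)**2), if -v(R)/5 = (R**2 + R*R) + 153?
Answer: 382183/109800 ≈ 3.4807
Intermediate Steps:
v(R) = -765 - 10*R**2 (v(R) = -5*((R**2 + R*R) + 153) = -5*((R**2 + R**2) + 153) = -5*(2*R**2 + 153) = -5*(153 + 2*R**2) = -765 - 10*R**2)
((20*32)*(-26))/v(12*(-3)) + 8166/((-63 + 3)**2) = ((20*32)*(-26))/(-765 - 10*(12*(-3))**2) + 8166/((-63 + 3)**2) = (640*(-26))/(-765 - 10*(-36)**2) + 8166/((-60)**2) = -16640/(-765 - 10*1296) + 8166/3600 = -16640/(-765 - 12960) + 8166*(1/3600) = -16640/(-13725) + 1361/600 = -16640*(-1/13725) + 1361/600 = 3328/2745 + 1361/600 = 382183/109800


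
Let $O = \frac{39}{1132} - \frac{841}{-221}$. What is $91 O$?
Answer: $\frac{6724417}{19244} \approx 349.43$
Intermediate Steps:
$O = \frac{960631}{250172}$ ($O = 39 \cdot \frac{1}{1132} - - \frac{841}{221} = \frac{39}{1132} + \frac{841}{221} = \frac{960631}{250172} \approx 3.8399$)
$91 O = 91 \cdot \frac{960631}{250172} = \frac{6724417}{19244}$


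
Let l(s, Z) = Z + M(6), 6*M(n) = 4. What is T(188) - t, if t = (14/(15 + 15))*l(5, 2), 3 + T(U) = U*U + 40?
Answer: 1592089/45 ≈ 35380.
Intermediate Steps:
T(U) = 37 + U² (T(U) = -3 + (U*U + 40) = -3 + (U² + 40) = -3 + (40 + U²) = 37 + U²)
M(n) = ⅔ (M(n) = (⅙)*4 = ⅔)
l(s, Z) = ⅔ + Z (l(s, Z) = Z + ⅔ = ⅔ + Z)
t = 56/45 (t = (14/(15 + 15))*(⅔ + 2) = (14/30)*(8/3) = (14*(1/30))*(8/3) = (7/15)*(8/3) = 56/45 ≈ 1.2444)
T(188) - t = (37 + 188²) - 1*56/45 = (37 + 35344) - 56/45 = 35381 - 56/45 = 1592089/45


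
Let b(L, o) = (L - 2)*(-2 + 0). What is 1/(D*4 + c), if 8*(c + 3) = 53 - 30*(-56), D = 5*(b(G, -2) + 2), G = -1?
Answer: 8/2989 ≈ 0.0026765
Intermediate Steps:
b(L, o) = 4 - 2*L (b(L, o) = (-2 + L)*(-2) = 4 - 2*L)
D = 40 (D = 5*((4 - 2*(-1)) + 2) = 5*((4 + 2) + 2) = 5*(6 + 2) = 5*8 = 40)
c = 1709/8 (c = -3 + (53 - 30*(-56))/8 = -3 + (53 + 1680)/8 = -3 + (⅛)*1733 = -3 + 1733/8 = 1709/8 ≈ 213.63)
1/(D*4 + c) = 1/(40*4 + 1709/8) = 1/(160 + 1709/8) = 1/(2989/8) = 8/2989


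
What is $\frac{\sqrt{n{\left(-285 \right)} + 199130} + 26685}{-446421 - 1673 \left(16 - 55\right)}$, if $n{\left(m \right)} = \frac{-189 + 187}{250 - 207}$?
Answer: $- \frac{8895}{127058} - \frac{\sqrt{92047821}}{8195241} \approx -0.071178$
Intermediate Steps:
$n{\left(m \right)} = - \frac{2}{43}$
$\frac{\sqrt{n{\left(-285 \right)} + 199130} + 26685}{-446421 - 1673 \left(16 - 55\right)} = \frac{\sqrt{- \frac{2}{43} + 199130} + 26685}{-446421 - 1673 \left(16 - 55\right)} = \frac{\sqrt{\frac{8562588}{43}} + 26685}{-446421 - 1673 \left(16 - 55\right)} = \frac{\frac{2 \sqrt{92047821}}{43} + 26685}{-446421 - -65247} = \frac{26685 + \frac{2 \sqrt{92047821}}{43}}{-446421 + 65247} = \frac{26685 + \frac{2 \sqrt{92047821}}{43}}{-381174} = \left(26685 + \frac{2 \sqrt{92047821}}{43}\right) \left(- \frac{1}{381174}\right) = - \frac{8895}{127058} - \frac{\sqrt{92047821}}{8195241}$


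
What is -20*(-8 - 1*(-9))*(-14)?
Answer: 280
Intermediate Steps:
-20*(-8 - 1*(-9))*(-14) = -20*(-8 + 9)*(-14) = -20*1*(-14) = -20*(-14) = 280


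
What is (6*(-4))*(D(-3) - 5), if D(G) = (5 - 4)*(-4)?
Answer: 216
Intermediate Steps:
D(G) = -4 (D(G) = 1*(-4) = -4)
(6*(-4))*(D(-3) - 5) = (6*(-4))*(-4 - 5) = -24*(-9) = 216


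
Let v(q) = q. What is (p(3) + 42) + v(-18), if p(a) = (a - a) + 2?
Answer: 26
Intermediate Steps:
p(a) = 2 (p(a) = 0 + 2 = 2)
(p(3) + 42) + v(-18) = (2 + 42) - 18 = 44 - 18 = 26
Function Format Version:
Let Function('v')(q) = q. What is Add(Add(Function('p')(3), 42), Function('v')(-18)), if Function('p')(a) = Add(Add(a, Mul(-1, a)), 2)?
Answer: 26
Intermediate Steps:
Function('p')(a) = 2 (Function('p')(a) = Add(0, 2) = 2)
Add(Add(Function('p')(3), 42), Function('v')(-18)) = Add(Add(2, 42), -18) = Add(44, -18) = 26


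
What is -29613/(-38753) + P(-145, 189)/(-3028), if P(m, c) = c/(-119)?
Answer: 1525405119/1994849428 ≈ 0.76467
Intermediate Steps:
P(m, c) = -c/119 (P(m, c) = c*(-1/119) = -c/119)
-29613/(-38753) + P(-145, 189)/(-3028) = -29613/(-38753) - 1/119*189/(-3028) = -29613*(-1/38753) - 27/17*(-1/3028) = 29613/38753 + 27/51476 = 1525405119/1994849428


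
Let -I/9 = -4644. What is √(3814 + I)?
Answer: √45610 ≈ 213.56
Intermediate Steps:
I = 41796 (I = -9*(-4644) = 41796)
√(3814 + I) = √(3814 + 41796) = √45610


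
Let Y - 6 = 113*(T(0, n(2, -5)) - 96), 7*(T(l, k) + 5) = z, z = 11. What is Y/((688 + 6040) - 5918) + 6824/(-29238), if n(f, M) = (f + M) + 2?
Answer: -21638651/1534995 ≈ -14.097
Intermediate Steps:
n(f, M) = 2 + M + f (n(f, M) = (M + f) + 2 = 2 + M + f)
T(l, k) = -24/7 (T(l, k) = -5 + (⅐)*11 = -5 + 11/7 = -24/7)
Y = -78606/7 (Y = 6 + 113*(-24/7 - 96) = 6 + 113*(-696/7) = 6 - 78648/7 = -78606/7 ≈ -11229.)
Y/((688 + 6040) - 5918) + 6824/(-29238) = -78606/(7*((688 + 6040) - 5918)) + 6824/(-29238) = -78606/(7*(6728 - 5918)) + 6824*(-1/29238) = -78606/7/810 - 3412/14619 = -78606/7*1/810 - 3412/14619 = -4367/315 - 3412/14619 = -21638651/1534995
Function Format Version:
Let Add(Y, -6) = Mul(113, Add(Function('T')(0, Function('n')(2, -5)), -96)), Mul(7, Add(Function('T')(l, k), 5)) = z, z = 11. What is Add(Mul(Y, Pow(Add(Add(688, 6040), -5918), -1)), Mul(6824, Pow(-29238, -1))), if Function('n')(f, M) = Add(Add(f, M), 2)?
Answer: Rational(-21638651, 1534995) ≈ -14.097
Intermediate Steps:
Function('n')(f, M) = Add(2, M, f) (Function('n')(f, M) = Add(Add(M, f), 2) = Add(2, M, f))
Function('T')(l, k) = Rational(-24, 7) (Function('T')(l, k) = Add(-5, Mul(Rational(1, 7), 11)) = Add(-5, Rational(11, 7)) = Rational(-24, 7))
Y = Rational(-78606, 7) (Y = Add(6, Mul(113, Add(Rational(-24, 7), -96))) = Add(6, Mul(113, Rational(-696, 7))) = Add(6, Rational(-78648, 7)) = Rational(-78606, 7) ≈ -11229.)
Add(Mul(Y, Pow(Add(Add(688, 6040), -5918), -1)), Mul(6824, Pow(-29238, -1))) = Add(Mul(Rational(-78606, 7), Pow(Add(Add(688, 6040), -5918), -1)), Mul(6824, Pow(-29238, -1))) = Add(Mul(Rational(-78606, 7), Pow(Add(6728, -5918), -1)), Mul(6824, Rational(-1, 29238))) = Add(Mul(Rational(-78606, 7), Pow(810, -1)), Rational(-3412, 14619)) = Add(Mul(Rational(-78606, 7), Rational(1, 810)), Rational(-3412, 14619)) = Add(Rational(-4367, 315), Rational(-3412, 14619)) = Rational(-21638651, 1534995)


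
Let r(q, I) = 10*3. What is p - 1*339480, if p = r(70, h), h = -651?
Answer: -339450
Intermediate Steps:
r(q, I) = 30
p = 30
p - 1*339480 = 30 - 1*339480 = 30 - 339480 = -339450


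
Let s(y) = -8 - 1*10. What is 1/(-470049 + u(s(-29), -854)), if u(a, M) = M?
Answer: -1/470903 ≈ -2.1236e-6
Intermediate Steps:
s(y) = -18 (s(y) = -8 - 10 = -18)
1/(-470049 + u(s(-29), -854)) = 1/(-470049 - 854) = 1/(-470903) = -1/470903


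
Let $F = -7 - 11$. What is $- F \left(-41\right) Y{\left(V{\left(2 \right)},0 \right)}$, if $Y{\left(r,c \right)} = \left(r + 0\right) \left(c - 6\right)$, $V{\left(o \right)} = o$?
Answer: $8856$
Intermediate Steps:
$Y{\left(r,c \right)} = r \left(-6 + c\right)$
$F = -18$ ($F = -7 - 11 = -18$)
$- F \left(-41\right) Y{\left(V{\left(2 \right)},0 \right)} = - \left(-18\right) \left(-41\right) 2 \left(-6 + 0\right) = - 738 \cdot 2 \left(-6\right) = - 738 \left(-12\right) = \left(-1\right) \left(-8856\right) = 8856$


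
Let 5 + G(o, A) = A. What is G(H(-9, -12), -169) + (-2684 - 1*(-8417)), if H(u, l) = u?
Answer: 5559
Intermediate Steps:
G(o, A) = -5 + A
G(H(-9, -12), -169) + (-2684 - 1*(-8417)) = (-5 - 169) + (-2684 - 1*(-8417)) = -174 + (-2684 + 8417) = -174 + 5733 = 5559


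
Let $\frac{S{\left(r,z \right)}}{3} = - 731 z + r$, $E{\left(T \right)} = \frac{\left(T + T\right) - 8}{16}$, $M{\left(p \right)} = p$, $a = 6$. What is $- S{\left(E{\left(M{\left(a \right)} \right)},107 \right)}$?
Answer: $\frac{938601}{4} \approx 2.3465 \cdot 10^{5}$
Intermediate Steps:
$E{\left(T \right)} = - \frac{1}{2} + \frac{T}{8}$ ($E{\left(T \right)} = \left(2 T - 8\right) \frac{1}{16} = \left(-8 + 2 T\right) \frac{1}{16} = - \frac{1}{2} + \frac{T}{8}$)
$S{\left(r,z \right)} = - 2193 z + 3 r$ ($S{\left(r,z \right)} = 3 \left(- 731 z + r\right) = 3 \left(r - 731 z\right) = - 2193 z + 3 r$)
$- S{\left(E{\left(M{\left(a \right)} \right)},107 \right)} = - (\left(-2193\right) 107 + 3 \left(- \frac{1}{2} + \frac{1}{8} \cdot 6\right)) = - (-234651 + 3 \left(- \frac{1}{2} + \frac{3}{4}\right)) = - (-234651 + 3 \cdot \frac{1}{4}) = - (-234651 + \frac{3}{4}) = \left(-1\right) \left(- \frac{938601}{4}\right) = \frac{938601}{4}$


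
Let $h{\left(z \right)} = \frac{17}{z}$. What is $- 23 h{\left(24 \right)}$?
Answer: $- \frac{391}{24} \approx -16.292$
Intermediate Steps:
$- 23 h{\left(24 \right)} = - 23 \cdot \frac{17}{24} = - 23 \cdot 17 \cdot \frac{1}{24} = \left(-23\right) \frac{17}{24} = - \frac{391}{24}$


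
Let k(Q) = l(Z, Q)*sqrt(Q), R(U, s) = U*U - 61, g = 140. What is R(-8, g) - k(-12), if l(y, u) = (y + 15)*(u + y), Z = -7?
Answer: 3 + 304*I*sqrt(3) ≈ 3.0 + 526.54*I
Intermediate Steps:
l(y, u) = (15 + y)*(u + y)
R(U, s) = -61 + U**2 (R(U, s) = U**2 - 61 = -61 + U**2)
k(Q) = sqrt(Q)*(-56 + 8*Q) (k(Q) = ((-7)**2 + 15*Q + 15*(-7) + Q*(-7))*sqrt(Q) = (49 + 15*Q - 105 - 7*Q)*sqrt(Q) = (-56 + 8*Q)*sqrt(Q) = sqrt(Q)*(-56 + 8*Q))
R(-8, g) - k(-12) = (-61 + (-8)**2) - 8*sqrt(-12)*(-7 - 12) = (-61 + 64) - 8*2*I*sqrt(3)*(-19) = 3 - (-304)*I*sqrt(3) = 3 + 304*I*sqrt(3)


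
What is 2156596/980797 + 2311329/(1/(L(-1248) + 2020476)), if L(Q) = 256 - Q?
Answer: 4583716539619858336/980797 ≈ 4.6735e+12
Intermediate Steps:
2156596/980797 + 2311329/(1/(L(-1248) + 2020476)) = 2156596/980797 + 2311329/(1/((256 - 1*(-1248)) + 2020476)) = 2156596*(1/980797) + 2311329/(1/((256 + 1248) + 2020476)) = 2156596/980797 + 2311329/(1/(1504 + 2020476)) = 2156596/980797 + 2311329/(1/2021980) = 2156596/980797 + 2311329*2021980 = 2156596/980797 + 4673461011420 = 4583716539619858336/980797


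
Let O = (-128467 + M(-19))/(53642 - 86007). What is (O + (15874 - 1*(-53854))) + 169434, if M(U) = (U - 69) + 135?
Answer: 1548121310/6473 ≈ 2.3917e+5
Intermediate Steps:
M(U) = 66 + U (M(U) = (-69 + U) + 135 = 66 + U)
O = 25684/6473 (O = (-128467 + (66 - 19))/(53642 - 86007) = (-128467 + 47)/(-32365) = -128420*(-1/32365) = 25684/6473 ≈ 3.9679)
(O + (15874 - 1*(-53854))) + 169434 = (25684/6473 + (15874 - 1*(-53854))) + 169434 = (25684/6473 + (15874 + 53854)) + 169434 = (25684/6473 + 69728) + 169434 = 451375028/6473 + 169434 = 1548121310/6473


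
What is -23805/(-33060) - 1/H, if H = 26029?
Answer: 41305819/57367916 ≈ 0.72002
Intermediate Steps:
-23805/(-33060) - 1/H = -23805/(-33060) - 1/26029 = -23805*(-1/33060) - 1*1/26029 = 1587/2204 - 1/26029 = 41305819/57367916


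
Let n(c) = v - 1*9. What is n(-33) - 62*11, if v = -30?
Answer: -721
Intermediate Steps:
n(c) = -39 (n(c) = -30 - 1*9 = -30 - 9 = -39)
n(-33) - 62*11 = -39 - 62*11 = -39 - 682 = -721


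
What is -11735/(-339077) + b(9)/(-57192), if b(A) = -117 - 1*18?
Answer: 238974505/6464163928 ≈ 0.036969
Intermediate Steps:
b(A) = -135 (b(A) = -117 - 18 = -135)
-11735/(-339077) + b(9)/(-57192) = -11735/(-339077) - 135/(-57192) = -11735*(-1/339077) - 135*(-1/57192) = 11735/339077 + 45/19064 = 238974505/6464163928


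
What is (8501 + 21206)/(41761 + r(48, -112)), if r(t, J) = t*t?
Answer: 29707/44065 ≈ 0.67416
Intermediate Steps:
r(t, J) = t**2
(8501 + 21206)/(41761 + r(48, -112)) = (8501 + 21206)/(41761 + 48**2) = 29707/(41761 + 2304) = 29707/44065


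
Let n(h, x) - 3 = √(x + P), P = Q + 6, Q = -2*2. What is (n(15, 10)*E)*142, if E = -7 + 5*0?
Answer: -2982 - 1988*√3 ≈ -6425.3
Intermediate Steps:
Q = -4
P = 2 (P = -4 + 6 = 2)
E = -7 (E = -7 + 0 = -7)
n(h, x) = 3 + √(2 + x) (n(h, x) = 3 + √(x + 2) = 3 + √(2 + x))
(n(15, 10)*E)*142 = ((3 + √(2 + 10))*(-7))*142 = ((3 + √12)*(-7))*142 = ((3 + 2*√3)*(-7))*142 = (-21 - 14*√3)*142 = -2982 - 1988*√3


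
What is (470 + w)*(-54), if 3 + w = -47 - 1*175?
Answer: -13230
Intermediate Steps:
w = -225 (w = -3 + (-47 - 1*175) = -3 + (-47 - 175) = -3 - 222 = -225)
(470 + w)*(-54) = (470 - 225)*(-54) = 245*(-54) = -13230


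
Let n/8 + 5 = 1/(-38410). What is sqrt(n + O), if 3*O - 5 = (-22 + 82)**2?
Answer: sqrt(3856138129995)/57615 ≈ 34.083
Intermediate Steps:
n = -768204/19205 (n = -40 + 8/(-38410) = -40 + 8*(-1/38410) = -40 - 4/19205 = -768204/19205 ≈ -40.000)
O = 3605/3 (O = 5/3 + (-22 + 82)**2/3 = 5/3 + (1/3)*60**2 = 5/3 + (1/3)*3600 = 5/3 + 1200 = 3605/3 ≈ 1201.7)
sqrt(n + O) = sqrt(-768204/19205 + 3605/3) = sqrt(66929413/57615) = sqrt(3856138129995)/57615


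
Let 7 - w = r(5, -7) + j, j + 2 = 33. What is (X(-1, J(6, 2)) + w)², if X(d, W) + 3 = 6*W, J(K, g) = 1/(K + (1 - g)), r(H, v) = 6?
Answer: 25281/25 ≈ 1011.2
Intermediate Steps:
j = 31 (j = -2 + 33 = 31)
J(K, g) = 1/(1 + K - g)
X(d, W) = -3 + 6*W
w = -30 (w = 7 - (6 + 31) = 7 - 1*37 = 7 - 37 = -30)
(X(-1, J(6, 2)) + w)² = ((-3 + 6/(1 + 6 - 1*2)) - 30)² = ((-3 + 6/(1 + 6 - 2)) - 30)² = ((-3 + 6/5) - 30)² = (-9/5 - 30)² = (-159/5)² = 25281/25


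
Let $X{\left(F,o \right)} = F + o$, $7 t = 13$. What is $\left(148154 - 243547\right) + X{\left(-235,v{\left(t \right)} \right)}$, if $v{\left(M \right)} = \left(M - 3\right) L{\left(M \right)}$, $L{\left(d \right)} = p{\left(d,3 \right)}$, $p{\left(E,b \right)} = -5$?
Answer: $- \frac{669356}{7} \approx -95622.0$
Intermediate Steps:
$t = \frac{13}{7}$ ($t = \frac{1}{7} \cdot 13 = \frac{13}{7} \approx 1.8571$)
$L{\left(d \right)} = -5$
$v{\left(M \right)} = 15 - 5 M$ ($v{\left(M \right)} = \left(M - 3\right) \left(-5\right) = \left(-3 + M\right) \left(-5\right) = 15 - 5 M$)
$\left(148154 - 243547\right) + X{\left(-235,v{\left(t \right)} \right)} = \left(148154 - 243547\right) + \left(-235 + \left(15 - \frac{65}{7}\right)\right) = -95393 + \left(-235 + \frac{40}{7}\right) = -95393 - \frac{1605}{7} = - \frac{669356}{7}$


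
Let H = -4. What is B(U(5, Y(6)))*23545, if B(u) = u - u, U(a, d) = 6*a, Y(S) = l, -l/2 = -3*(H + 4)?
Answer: 0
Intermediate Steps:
l = 0 (l = -(-6)*(-4 + 4) = -(-6)*0 = -2*0 = 0)
Y(S) = 0
B(u) = 0
B(U(5, Y(6)))*23545 = 0*23545 = 0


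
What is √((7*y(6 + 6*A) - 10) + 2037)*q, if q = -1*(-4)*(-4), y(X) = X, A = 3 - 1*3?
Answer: -16*√2069 ≈ -727.78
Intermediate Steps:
A = 0 (A = 3 - 3 = 0)
q = -16 (q = 4*(-4) = -16)
√((7*y(6 + 6*A) - 10) + 2037)*q = √((7*(6 + 6*0) - 10) + 2037)*(-16) = √((7*(6 + 0) - 10) + 2037)*(-16) = √((7*6 - 10) + 2037)*(-16) = √((42 - 10) + 2037)*(-16) = √(32 + 2037)*(-16) = √2069*(-16) = -16*√2069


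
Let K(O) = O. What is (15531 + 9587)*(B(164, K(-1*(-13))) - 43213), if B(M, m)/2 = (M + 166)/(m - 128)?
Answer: -24968070658/23 ≈ -1.0856e+9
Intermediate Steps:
B(M, m) = 2*(166 + M)/(-128 + m) (B(M, m) = 2*((M + 166)/(m - 128)) = 2*((166 + M)/(-128 + m)) = 2*(166 + M)/(-128 + m))
(15531 + 9587)*(B(164, K(-1*(-13))) - 43213) = (15531 + 9587)*(2*(166 + 164)/(-128 - 1*(-13)) - 43213) = 25118*(2*330/(-128 + 13) - 43213) = 25118*(2*330/(-115) - 43213) = 25118*(2*(-1/115)*330 - 43213) = 25118*(-132/23 - 43213) = 25118*(-994031/23) = -24968070658/23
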